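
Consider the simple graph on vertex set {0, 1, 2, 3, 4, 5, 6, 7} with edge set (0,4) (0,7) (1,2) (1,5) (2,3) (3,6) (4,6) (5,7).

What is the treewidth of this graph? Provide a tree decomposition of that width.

The largest bag has 3 vertices, giving width 2; this decomposition certifies tw(G) ≤ 2. The edges 5–1–2–3–6–4–0–7–5 form a cycle, so G is not a tree and its treewidth is at least 2. Hence tw(G) = 2 exactly.

Treewidth 2.
Bags: B1 = {1, 2, 5}  B2 = {2, 3, 5}  B3 = {3, 5, 6}  B4 = {4, 5, 6}  B5 = {0, 4, 5}  B6 = {0, 5, 7}
Tree: B1–B2, B2–B3, B3–B4, B4–B5, B5–B6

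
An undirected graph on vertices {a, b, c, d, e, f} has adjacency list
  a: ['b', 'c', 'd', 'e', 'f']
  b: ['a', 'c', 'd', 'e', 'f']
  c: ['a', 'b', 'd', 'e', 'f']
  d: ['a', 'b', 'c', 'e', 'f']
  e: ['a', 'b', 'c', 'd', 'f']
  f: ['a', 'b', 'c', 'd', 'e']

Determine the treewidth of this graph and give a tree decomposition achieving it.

Treewidth 5.
One optimal decomposition is:
Bags: B1 = {a, b, c, d, e, f}
Tree: (single bag)

With just one bag of size 6, the width is 6 − 1 = 5, so tw(G) ≤ 5. On the other hand G contains the 6-clique {a, b, c, d, e, f}. A clique must lie in a single bag of any decomposition, so no decomposition can have width below 5. Hence tw(G) = 5 exactly.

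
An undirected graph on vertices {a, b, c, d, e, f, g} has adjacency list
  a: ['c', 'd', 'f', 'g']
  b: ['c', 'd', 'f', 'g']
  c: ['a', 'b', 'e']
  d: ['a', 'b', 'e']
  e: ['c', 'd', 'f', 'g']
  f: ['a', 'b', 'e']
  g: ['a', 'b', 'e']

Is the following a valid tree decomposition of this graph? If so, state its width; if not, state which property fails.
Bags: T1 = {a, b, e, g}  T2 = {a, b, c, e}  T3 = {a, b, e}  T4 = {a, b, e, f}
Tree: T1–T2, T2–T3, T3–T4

No — vertex d appears in no bag.

A tree decomposition must satisfy three properties: every vertex lies in some bag; for every edge, both endpoints lie together in some bag; and for every vertex, the bags containing it form a connected subtree. Here vertex d appears in no bag, so the decomposition is invalid.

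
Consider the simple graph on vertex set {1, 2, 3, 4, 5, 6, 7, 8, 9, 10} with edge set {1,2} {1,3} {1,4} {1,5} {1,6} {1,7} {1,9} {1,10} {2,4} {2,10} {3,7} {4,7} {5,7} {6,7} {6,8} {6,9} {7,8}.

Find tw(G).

A width-2 tree decomposition is:
Bags: B1 = {1, 6, 7}  B2 = {1, 3, 7}  B3 = {6, 7, 8}  B4 = {1, 5, 7}  B5 = {1, 4, 7}  B6 = {1, 2, 4}  B7 = {1, 6, 9}  B8 = {1, 2, 10}
Tree: B1–B2, B1–B3, B1–B4, B4–B5, B5–B6, B1–B7, B6–B8
The largest bag has 3 vertices, giving width 2; this decomposition certifies tw(G) ≤ 2. For the lower bound, the 3 vertices {6, 7, 8} are pairwise adjacent, and any tree decomposition puts a clique entirely inside one bag — forcing width ≥ 2. Combining the bounds, tw(G) = 2.

2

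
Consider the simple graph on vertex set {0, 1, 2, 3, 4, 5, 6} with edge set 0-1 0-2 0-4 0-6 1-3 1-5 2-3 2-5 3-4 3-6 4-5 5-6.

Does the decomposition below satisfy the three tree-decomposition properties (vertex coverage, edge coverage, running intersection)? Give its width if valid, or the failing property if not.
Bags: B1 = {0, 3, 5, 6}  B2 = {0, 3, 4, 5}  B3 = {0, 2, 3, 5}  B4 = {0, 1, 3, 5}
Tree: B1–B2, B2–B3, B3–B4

Yes; width 3.

Vertex coverage: the bags together contain {0, 1, 2, 3, 4, 5, 6}, the full vertex set. Edge coverage: each edge of G has both endpoints in at least one bag. Running intersection: for every vertex, the bags containing it form a connected subtree. All three properties hold, so this is a valid tree decomposition of width max|bag| − 1 = 3, and hence tw(G) ≤ 3.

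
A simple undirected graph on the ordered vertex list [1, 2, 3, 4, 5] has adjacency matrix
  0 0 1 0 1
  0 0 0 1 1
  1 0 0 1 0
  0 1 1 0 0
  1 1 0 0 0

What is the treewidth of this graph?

2

A width-2 tree decomposition is:
Bags: B1 = {1, 3, 5}  B2 = {2, 3, 5}  B3 = {2, 3, 4}
Tree: B1–B2, B2–B3
The largest bag has 3 vertices, giving width 2; this decomposition certifies tw(G) ≤ 2. For the lower bound, G contains the cycle 3–1–5–2–4–3, so G is not a forest; only forests have treewidth ≤ 1, hence tw(G) ≥ 2. Hence tw(G) = 2 exactly.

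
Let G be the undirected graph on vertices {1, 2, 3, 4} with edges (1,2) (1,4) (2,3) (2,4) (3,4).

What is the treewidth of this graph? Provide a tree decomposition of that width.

Treewidth 2.
One optimal decomposition is:
Bags: B1 = {1, 2, 4}  B2 = {2, 3, 4}
Tree: B1–B2

The largest bag has 3 vertices, giving width 2; this decomposition certifies tw(G) ≤ 2. For the lower bound, the 3 vertices {1, 2, 4} are pairwise adjacent, and any tree decomposition puts a clique entirely inside one bag — forcing width ≥ 2. Therefore the treewidth is 2.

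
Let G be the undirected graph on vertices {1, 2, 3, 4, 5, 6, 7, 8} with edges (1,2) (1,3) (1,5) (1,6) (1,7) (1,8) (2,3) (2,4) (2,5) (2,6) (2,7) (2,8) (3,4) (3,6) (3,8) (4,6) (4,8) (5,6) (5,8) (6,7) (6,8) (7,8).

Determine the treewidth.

A width-4 tree decomposition is:
Bags: B1 = {1, 2, 5, 6, 8}  B2 = {1, 2, 3, 6, 8}  B3 = {1, 2, 6, 7, 8}  B4 = {2, 3, 4, 6, 8}
Tree: B1–B2, B1–B3, B2–B4
The largest bag has 5 vertices, giving width 4; this decomposition certifies tw(G) ≤ 4. For the lower bound, the 5 vertices {1, 2, 3, 6, 8} are pairwise adjacent, and any tree decomposition puts a clique entirely inside one bag — forcing width ≥ 4. Hence tw(G) = 4 exactly.

4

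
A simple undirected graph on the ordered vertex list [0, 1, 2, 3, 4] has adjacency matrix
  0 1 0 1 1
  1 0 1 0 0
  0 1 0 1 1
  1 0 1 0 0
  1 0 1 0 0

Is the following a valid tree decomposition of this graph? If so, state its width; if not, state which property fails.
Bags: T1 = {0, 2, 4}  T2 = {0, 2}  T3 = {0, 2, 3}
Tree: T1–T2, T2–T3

A tree decomposition must satisfy three properties: every vertex lies in some bag; for every edge, both endpoints lie together in some bag; and for every vertex, the bags containing it form a connected subtree. Here vertex 1 appears in no bag, so the decomposition is invalid.

No — vertex 1 appears in no bag.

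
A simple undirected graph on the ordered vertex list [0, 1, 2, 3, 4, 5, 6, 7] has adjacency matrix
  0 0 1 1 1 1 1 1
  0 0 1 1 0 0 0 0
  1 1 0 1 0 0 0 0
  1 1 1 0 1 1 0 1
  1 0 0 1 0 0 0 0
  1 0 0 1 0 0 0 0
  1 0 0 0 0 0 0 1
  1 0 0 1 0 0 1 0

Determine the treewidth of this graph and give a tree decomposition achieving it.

Each bag holds 3 vertices, so the decomposition has width 2, which upper-bounds the treewidth. Conversely, {0, 2, 3} is a clique of size 3, and the vertices of any clique must share a bag in every tree decomposition; so some bag has ≥ 3 vertices and tw(G) ≥ 2. The upper and lower bounds meet at 2, so that is the treewidth.

Treewidth 2.
Bags: B1 = {0, 6, 7}  B2 = {0, 3, 7}  B3 = {0, 3, 5}  B4 = {0, 3, 4}  B5 = {0, 2, 3}  B6 = {1, 2, 3}
Tree: B1–B2, B2–B3, B3–B4, B2–B5, B5–B6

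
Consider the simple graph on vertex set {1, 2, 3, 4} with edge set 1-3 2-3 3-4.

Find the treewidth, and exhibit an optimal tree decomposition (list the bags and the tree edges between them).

Treewidth 1.
One such decomposition:
Bags: B1 = {2, 3}  B2 = {1, 3}  B3 = {3, 4}
Tree: B1–B2, B2–B3

Every bag has size at most 2, so the width is 2 − 1 = 1 and tw(G) ≤ 1. Any graph with an edge has treewidth ≥ 1, and G has the edge 3–2. Therefore the treewidth is 1.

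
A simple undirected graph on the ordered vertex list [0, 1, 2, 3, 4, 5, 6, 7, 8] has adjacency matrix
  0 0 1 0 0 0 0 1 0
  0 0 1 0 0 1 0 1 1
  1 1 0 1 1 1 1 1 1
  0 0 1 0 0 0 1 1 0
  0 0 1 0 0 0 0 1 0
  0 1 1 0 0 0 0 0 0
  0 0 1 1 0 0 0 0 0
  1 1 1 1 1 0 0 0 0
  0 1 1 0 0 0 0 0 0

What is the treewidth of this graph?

A width-2 tree decomposition is:
Bags: B1 = {1, 2, 7}  B2 = {2, 4, 7}  B3 = {2, 3, 7}  B4 = {1, 2, 5}  B5 = {0, 2, 7}  B6 = {1, 2, 8}  B7 = {2, 3, 6}
Tree: B1–B2, B1–B3, B1–B4, B3–B5, B4–B6, B3–B7
The largest bag has 3 vertices, giving width 2; this decomposition certifies tw(G) ≤ 2. Conversely, {1, 2, 8} is a clique of size 3, and the vertices of any clique must share a bag in every tree decomposition; so some bag has ≥ 3 vertices and tw(G) ≥ 2. Combining the bounds, tw(G) = 2.

2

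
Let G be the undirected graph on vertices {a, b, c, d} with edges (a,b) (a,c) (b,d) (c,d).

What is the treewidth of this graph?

A width-2 tree decomposition is:
Bags: B1 = {b, c, d}  B2 = {a, b, c}
Tree: B1–B2
The largest bag has 3 vertices, giving width 2; this decomposition certifies tw(G) ≤ 2. For the lower bound, G contains the cycle c–d–b–a–c, so G is not a forest; only forests have treewidth ≤ 1, hence tw(G) ≥ 2. The upper and lower bounds meet at 2, so that is the treewidth.

2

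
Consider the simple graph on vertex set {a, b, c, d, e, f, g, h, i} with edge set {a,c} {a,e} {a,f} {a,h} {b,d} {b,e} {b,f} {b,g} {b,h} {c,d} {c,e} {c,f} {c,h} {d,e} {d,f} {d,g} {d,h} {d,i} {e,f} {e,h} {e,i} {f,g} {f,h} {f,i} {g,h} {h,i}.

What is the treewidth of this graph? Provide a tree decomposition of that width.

The largest bag has 5 vertices, giving width 4; this decomposition certifies tw(G) ≤ 4. On the other hand G contains the 5-clique {b, d, f, g, h}. A clique must lie in a single bag of any decomposition, so no decomposition can have width below 4. Therefore the treewidth is 4.

Treewidth 4.
One optimal decomposition is:
Bags: B1 = {d, e, f, h, i}  B2 = {c, d, e, f, h}  B3 = {a, c, e, f, h}  B4 = {b, d, e, f, h}  B5 = {b, d, f, g, h}
Tree: B1–B2, B2–B3, B2–B4, B4–B5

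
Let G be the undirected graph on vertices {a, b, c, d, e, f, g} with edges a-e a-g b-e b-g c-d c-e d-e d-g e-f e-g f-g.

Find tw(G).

2

A width-2 tree decomposition is:
Bags: B1 = {e, f, g}  B2 = {d, e, g}  B3 = {a, e, g}  B4 = {b, e, g}  B5 = {c, d, e}
Tree: B1–B2, B2–B3, B1–B4, B2–B5
Each bag holds 3 vertices, so the decomposition has width 2, which upper-bounds the treewidth. For the lower bound, the 3 vertices {d, e, g} are pairwise adjacent, and any tree decomposition puts a clique entirely inside one bag — forcing width ≥ 2. Combining the bounds, tw(G) = 2.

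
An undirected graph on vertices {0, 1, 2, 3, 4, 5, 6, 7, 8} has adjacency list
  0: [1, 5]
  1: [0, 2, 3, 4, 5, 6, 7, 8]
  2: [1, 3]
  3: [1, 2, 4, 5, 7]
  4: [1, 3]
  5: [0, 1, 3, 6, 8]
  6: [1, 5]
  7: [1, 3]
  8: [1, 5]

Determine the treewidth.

2

A width-2 tree decomposition is:
Bags: B1 = {1, 3, 5}  B2 = {1, 2, 3}  B3 = {1, 5, 8}  B4 = {0, 1, 5}  B5 = {1, 3, 4}  B6 = {1, 3, 7}  B7 = {1, 5, 6}
Tree: B1–B2, B1–B3, B1–B4, B1–B5, B1–B6, B4–B7
The largest bag has 3 vertices, giving width 2; this decomposition certifies tw(G) ≤ 2. For the lower bound, the 3 vertices {0, 1, 5} are pairwise adjacent, and any tree decomposition puts a clique entirely inside one bag — forcing width ≥ 2. Therefore the treewidth is 2.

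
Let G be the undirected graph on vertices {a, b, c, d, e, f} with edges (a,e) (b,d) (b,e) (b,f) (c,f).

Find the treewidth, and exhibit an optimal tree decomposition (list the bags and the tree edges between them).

The largest bag has 2 vertices, giving width 1; this decomposition certifies tw(G) ≤ 1. Any graph with an edge has treewidth ≥ 1, and G has the edge b–d. The upper and lower bounds meet at 1, so that is the treewidth.

Treewidth 1.
One optimal decomposition is:
Bags: B1 = {b, d}  B2 = {b, e}  B3 = {a, e}  B4 = {b, f}  B5 = {c, f}
Tree: B1–B2, B2–B3, B1–B4, B4–B5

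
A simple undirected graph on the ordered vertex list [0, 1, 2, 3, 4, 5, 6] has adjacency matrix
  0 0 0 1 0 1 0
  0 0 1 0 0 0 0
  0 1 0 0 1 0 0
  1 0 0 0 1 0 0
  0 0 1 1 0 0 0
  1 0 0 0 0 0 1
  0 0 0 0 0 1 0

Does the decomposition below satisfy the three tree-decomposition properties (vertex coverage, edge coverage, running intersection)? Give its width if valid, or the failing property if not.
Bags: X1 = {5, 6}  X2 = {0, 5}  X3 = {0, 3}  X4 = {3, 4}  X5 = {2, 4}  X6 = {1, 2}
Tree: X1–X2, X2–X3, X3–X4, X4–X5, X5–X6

Every vertex of G appears in some bag (union = {0, 1, 2, 3, 4, 5, 6}); every edge is covered by a bag; and for each vertex v the set of bags containing v is connected in the bag tree. The decomposition is therefore valid. The largest bag has 2 vertices, so the width is 1.

Yes; width 1.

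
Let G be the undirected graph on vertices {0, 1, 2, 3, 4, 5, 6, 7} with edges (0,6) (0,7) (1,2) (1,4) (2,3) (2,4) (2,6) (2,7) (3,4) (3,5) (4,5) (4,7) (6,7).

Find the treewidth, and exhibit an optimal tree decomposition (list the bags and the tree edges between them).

Treewidth 2.
One such decomposition:
Bags: B1 = {2, 6, 7}  B2 = {2, 4, 7}  B3 = {0, 6, 7}  B4 = {2, 3, 4}  B5 = {3, 4, 5}  B6 = {1, 2, 4}
Tree: B1–B2, B1–B3, B2–B4, B4–B5, B2–B6

The largest bag has 3 vertices, giving width 2; this decomposition certifies tw(G) ≤ 2. Conversely, {0, 6, 7} is a clique of size 3, and the vertices of any clique must share a bag in every tree decomposition; so some bag has ≥ 3 vertices and tw(G) ≥ 2. The upper and lower bounds meet at 2, so that is the treewidth.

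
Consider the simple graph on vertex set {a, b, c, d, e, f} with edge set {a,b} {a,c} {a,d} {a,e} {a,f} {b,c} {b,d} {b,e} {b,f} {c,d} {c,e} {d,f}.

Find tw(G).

3

A width-3 tree decomposition is:
Bags: B1 = {a, b, c, d}  B2 = {a, b, d, f}  B3 = {a, b, c, e}
Tree: B1–B2, B1–B3
Every bag has size at most 4, so the width is 4 − 1 = 3 and tw(G) ≤ 3. For the lower bound, the 4 vertices {a, b, c, d} are pairwise adjacent, and any tree decomposition puts a clique entirely inside one bag — forcing width ≥ 3. The upper and lower bounds meet at 3, so that is the treewidth.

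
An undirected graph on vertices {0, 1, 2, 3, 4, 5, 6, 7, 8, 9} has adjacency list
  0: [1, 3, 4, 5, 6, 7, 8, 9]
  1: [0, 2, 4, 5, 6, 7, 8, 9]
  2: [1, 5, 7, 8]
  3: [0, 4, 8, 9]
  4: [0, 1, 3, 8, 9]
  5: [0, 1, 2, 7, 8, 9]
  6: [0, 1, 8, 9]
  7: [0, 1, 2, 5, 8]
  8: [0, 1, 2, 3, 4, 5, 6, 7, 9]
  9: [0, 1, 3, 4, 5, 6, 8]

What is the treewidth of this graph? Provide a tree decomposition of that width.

Each bag holds 5 vertices, so the decomposition has width 4, which upper-bounds the treewidth. For the lower bound, the 5 vertices {0, 1, 4, 8, 9} are pairwise adjacent, and any tree decomposition puts a clique entirely inside one bag — forcing width ≥ 4. Hence tw(G) = 4 exactly.

Treewidth 4.
One optimal decomposition is:
Bags: B1 = {1, 2, 5, 7, 8}  B2 = {0, 1, 5, 7, 8}  B3 = {0, 1, 5, 8, 9}  B4 = {0, 1, 6, 8, 9}  B5 = {0, 1, 4, 8, 9}  B6 = {0, 3, 4, 8, 9}
Tree: B1–B2, B2–B3, B3–B4, B3–B5, B5–B6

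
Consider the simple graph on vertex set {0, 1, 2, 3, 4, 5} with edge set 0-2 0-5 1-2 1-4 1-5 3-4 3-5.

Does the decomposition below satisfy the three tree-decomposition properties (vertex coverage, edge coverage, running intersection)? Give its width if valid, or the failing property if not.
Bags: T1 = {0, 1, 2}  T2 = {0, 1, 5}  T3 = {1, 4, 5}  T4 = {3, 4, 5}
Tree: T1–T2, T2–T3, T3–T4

Checking the three conditions: (i) the bags cover all of {0, 1, 2, 3, 4, 5}; (ii) for each edge, some bag contains both endpoints; (iii) the bags containing any fixed vertex form a subtree. All hold, so the decomposition is valid with width 3 − 1 = 2.

Yes; width 2.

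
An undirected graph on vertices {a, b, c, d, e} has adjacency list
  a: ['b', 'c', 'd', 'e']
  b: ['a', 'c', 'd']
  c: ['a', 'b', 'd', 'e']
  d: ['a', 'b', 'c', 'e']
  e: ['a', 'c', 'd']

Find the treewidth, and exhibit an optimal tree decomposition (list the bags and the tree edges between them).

Every bag has size at most 4, so the width is 4 − 1 = 3 and tw(G) ≤ 3. For the lower bound, the 4 vertices {a, c, d, e} are pairwise adjacent, and any tree decomposition puts a clique entirely inside one bag — forcing width ≥ 3. The upper and lower bounds meet at 3, so that is the treewidth.

Treewidth 3.
One such decomposition:
Bags: B1 = {a, c, d, e}  B2 = {a, b, c, d}
Tree: B1–B2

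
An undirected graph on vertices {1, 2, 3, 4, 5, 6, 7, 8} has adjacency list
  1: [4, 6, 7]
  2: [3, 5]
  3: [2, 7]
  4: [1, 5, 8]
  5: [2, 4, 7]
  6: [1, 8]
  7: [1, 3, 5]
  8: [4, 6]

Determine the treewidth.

2

A width-2 tree decomposition is:
Bags: B1 = {1, 6, 8}  B2 = {1, 4, 8}  B3 = {1, 4, 7}  B4 = {4, 5, 7}  B5 = {3, 5, 7}  B6 = {2, 3, 5}
Tree: B1–B2, B2–B3, B3–B4, B4–B5, B5–B6
Each bag holds 3 vertices, so the decomposition has width 2, which upper-bounds the treewidth. Since 6–8–4–1–6 is a cycle in G, G is not acyclic. Forests are exactly the graphs of treewidth ≤ 1, so tw(G) ≥ 2. The upper and lower bounds meet at 2, so that is the treewidth.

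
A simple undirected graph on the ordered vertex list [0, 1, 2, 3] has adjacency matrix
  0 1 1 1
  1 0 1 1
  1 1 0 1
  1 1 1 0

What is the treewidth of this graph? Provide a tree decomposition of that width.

With just one bag of size 4, the width is 4 − 1 = 3, so tw(G) ≤ 3. On the other hand G contains the 4-clique {0, 1, 2, 3}. A clique must lie in a single bag of any decomposition, so no decomposition can have width below 3. Therefore the treewidth is 3.

Treewidth 3.
One optimal decomposition is:
Bags: B1 = {0, 1, 2, 3}
Tree: (single bag)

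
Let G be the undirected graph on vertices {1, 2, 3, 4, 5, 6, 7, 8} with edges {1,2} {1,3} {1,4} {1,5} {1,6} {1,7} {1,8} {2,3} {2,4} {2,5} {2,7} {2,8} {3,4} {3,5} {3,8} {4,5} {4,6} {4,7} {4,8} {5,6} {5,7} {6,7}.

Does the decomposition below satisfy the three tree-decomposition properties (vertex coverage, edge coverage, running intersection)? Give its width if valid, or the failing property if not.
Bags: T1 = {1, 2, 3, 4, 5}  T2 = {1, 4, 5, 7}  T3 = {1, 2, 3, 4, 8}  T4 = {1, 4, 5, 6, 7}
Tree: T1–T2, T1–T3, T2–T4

No — edge (2,7) lies in no bag.

A tree decomposition must satisfy three properties: every vertex lies in some bag; for every edge, both endpoints lie together in some bag; and for every vertex, the bags containing it form a connected subtree. Here edge (2,7) lies in no bag, so the decomposition is invalid.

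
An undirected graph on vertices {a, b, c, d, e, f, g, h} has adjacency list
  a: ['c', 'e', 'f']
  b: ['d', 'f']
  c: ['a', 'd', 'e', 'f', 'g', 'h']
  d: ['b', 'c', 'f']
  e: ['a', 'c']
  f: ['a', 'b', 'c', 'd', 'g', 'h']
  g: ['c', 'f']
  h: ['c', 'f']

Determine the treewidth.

2

A width-2 tree decomposition is:
Bags: B1 = {c, d, f}  B2 = {a, c, f}  B3 = {a, c, e}  B4 = {b, d, f}  B5 = {c, f, g}  B6 = {c, f, h}
Tree: B1–B2, B2–B3, B1–B4, B2–B5, B2–B6
Each bag holds 3 vertices, so the decomposition has width 2, which upper-bounds the treewidth. On the other hand G contains the 3-clique {a, c, e}. A clique must lie in a single bag of any decomposition, so no decomposition can have width below 2. Combining the bounds, tw(G) = 2.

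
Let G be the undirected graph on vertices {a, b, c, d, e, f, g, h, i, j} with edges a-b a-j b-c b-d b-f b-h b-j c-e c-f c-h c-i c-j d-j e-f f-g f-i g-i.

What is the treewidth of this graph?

2

A width-2 tree decomposition is:
Bags: B1 = {b, d, j}  B2 = {b, c, j}  B3 = {b, c, h}  B4 = {b, c, f}  B5 = {c, f, i}  B6 = {f, g, i}  B7 = {a, b, j}  B8 = {c, e, f}
Tree: B1–B2, B2–B3, B3–B4, B4–B5, B5–B6, B2–B7, B5–B8
Every bag has size at most 3, so the width is 3 − 1 = 2 and tw(G) ≤ 2. On the other hand G contains the 3-clique {f, g, i}. A clique must lie in a single bag of any decomposition, so no decomposition can have width below 2. Hence tw(G) = 2 exactly.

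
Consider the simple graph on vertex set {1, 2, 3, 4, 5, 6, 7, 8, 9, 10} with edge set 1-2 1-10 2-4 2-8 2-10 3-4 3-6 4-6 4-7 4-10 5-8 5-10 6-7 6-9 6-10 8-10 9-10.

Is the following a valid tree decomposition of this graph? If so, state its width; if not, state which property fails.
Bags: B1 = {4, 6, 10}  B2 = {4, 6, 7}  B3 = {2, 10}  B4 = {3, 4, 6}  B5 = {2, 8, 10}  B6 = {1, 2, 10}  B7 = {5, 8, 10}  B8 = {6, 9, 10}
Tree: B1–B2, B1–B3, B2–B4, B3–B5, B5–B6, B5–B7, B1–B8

No — edge (4,2) lies in no bag.

A tree decomposition must satisfy three properties: every vertex lies in some bag; for every edge, both endpoints lie together in some bag; and for every vertex, the bags containing it form a connected subtree. Here edge (4,2) lies in no bag, so the decomposition is invalid.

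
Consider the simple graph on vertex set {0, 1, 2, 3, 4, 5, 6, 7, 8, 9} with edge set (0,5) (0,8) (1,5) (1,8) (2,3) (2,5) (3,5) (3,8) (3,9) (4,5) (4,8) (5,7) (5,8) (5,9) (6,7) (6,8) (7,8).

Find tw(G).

A width-2 tree decomposition is:
Bags: B1 = {3, 5, 9}  B2 = {2, 3, 5}  B3 = {3, 5, 8}  B4 = {5, 7, 8}  B5 = {1, 5, 8}  B6 = {6, 7, 8}  B7 = {4, 5, 8}  B8 = {0, 5, 8}
Tree: B1–B2, B2–B3, B3–B4, B4–B5, B4–B6, B3–B7, B5–B8
The largest bag has 3 vertices, giving width 2; this decomposition certifies tw(G) ≤ 2. Conversely, {0, 5, 8} is a clique of size 3, and the vertices of any clique must share a bag in every tree decomposition; so some bag has ≥ 3 vertices and tw(G) ≥ 2. Combining the bounds, tw(G) = 2.

2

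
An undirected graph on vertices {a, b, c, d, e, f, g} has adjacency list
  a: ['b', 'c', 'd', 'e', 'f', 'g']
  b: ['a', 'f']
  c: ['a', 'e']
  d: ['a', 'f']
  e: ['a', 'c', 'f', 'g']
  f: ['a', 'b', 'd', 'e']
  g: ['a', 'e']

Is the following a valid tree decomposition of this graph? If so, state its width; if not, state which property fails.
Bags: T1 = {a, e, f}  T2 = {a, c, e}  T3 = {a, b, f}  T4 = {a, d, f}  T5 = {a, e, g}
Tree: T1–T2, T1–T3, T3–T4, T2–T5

Yes; width 2.

Every vertex of G appears in some bag (union = {a, b, c, d, e, f, g}); every edge is covered by a bag; and for each vertex v the set of bags containing v is connected in the bag tree. The decomposition is therefore valid. The largest bag has 3 vertices, so the width is 2.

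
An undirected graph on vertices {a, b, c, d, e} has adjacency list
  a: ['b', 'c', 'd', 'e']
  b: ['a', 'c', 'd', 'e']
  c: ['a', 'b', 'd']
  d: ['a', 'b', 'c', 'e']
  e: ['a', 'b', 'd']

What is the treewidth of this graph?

3

A width-3 tree decomposition is:
Bags: B1 = {a, b, d, e}  B2 = {a, b, c, d}
Tree: B1–B2
Every bag has size at most 4, so the width is 4 − 1 = 3 and tw(G) ≤ 3. Conversely, {a, b, d, e} is a clique of size 4, and the vertices of any clique must share a bag in every tree decomposition; so some bag has ≥ 4 vertices and tw(G) ≥ 3. Hence tw(G) = 3 exactly.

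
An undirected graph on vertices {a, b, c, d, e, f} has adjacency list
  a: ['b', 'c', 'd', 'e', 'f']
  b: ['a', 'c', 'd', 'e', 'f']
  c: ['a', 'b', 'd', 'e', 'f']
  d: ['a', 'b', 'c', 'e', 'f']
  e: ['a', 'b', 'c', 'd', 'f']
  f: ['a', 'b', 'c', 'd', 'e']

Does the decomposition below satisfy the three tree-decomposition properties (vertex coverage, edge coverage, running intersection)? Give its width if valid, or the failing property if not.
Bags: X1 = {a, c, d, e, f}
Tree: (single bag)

A tree decomposition must satisfy three properties: every vertex lies in some bag; for every edge, both endpoints lie together in some bag; and for every vertex, the bags containing it form a connected subtree. Here vertex b appears in no bag, so the decomposition is invalid.

No — vertex b appears in no bag.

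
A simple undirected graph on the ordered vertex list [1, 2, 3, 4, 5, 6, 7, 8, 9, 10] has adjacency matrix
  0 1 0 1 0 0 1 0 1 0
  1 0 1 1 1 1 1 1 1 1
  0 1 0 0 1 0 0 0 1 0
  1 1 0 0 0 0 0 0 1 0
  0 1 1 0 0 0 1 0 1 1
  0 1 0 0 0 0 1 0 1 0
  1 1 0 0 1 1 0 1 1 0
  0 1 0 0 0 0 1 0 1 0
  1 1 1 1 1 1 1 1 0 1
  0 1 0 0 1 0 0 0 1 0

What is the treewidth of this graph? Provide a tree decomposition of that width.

Treewidth 3.
Bags: B1 = {1, 2, 4, 9}  B2 = {1, 2, 7, 9}  B3 = {2, 5, 7, 9}  B4 = {2, 6, 7, 9}  B5 = {2, 5, 9, 10}  B6 = {2, 3, 5, 9}  B7 = {2, 7, 8, 9}
Tree: B1–B2, B2–B3, B2–B4, B3–B5, B3–B6, B4–B7

The largest bag has 4 vertices, giving width 3; this decomposition certifies tw(G) ≤ 3. Conversely, {2, 5, 9, 10} is a clique of size 4, and the vertices of any clique must share a bag in every tree decomposition; so some bag has ≥ 4 vertices and tw(G) ≥ 3. The upper and lower bounds meet at 3, so that is the treewidth.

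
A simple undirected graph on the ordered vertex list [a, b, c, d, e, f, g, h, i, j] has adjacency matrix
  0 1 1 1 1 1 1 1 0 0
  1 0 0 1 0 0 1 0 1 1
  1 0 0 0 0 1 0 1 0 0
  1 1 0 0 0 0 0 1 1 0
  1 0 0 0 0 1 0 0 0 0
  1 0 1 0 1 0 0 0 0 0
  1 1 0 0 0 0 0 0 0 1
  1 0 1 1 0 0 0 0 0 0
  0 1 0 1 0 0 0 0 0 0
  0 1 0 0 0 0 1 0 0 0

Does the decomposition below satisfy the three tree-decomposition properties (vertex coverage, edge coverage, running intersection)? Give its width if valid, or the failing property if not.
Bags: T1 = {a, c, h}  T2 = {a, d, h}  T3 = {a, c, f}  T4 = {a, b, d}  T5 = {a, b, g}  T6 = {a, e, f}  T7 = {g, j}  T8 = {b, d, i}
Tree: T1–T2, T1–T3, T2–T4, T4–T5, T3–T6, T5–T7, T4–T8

A tree decomposition must satisfy three properties: every vertex lies in some bag; for every edge, both endpoints lie together in some bag; and for every vertex, the bags containing it form a connected subtree. Here edge (b,j) lies in no bag, so the decomposition is invalid.

No — edge (b,j) lies in no bag.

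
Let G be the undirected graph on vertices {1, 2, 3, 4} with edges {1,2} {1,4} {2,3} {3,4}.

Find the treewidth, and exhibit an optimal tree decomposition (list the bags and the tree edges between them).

The largest bag has 3 vertices, giving width 2; this decomposition certifies tw(G) ≤ 2. For the lower bound, G contains the cycle 3–4–1–2–3, so G is not a forest; only forests have treewidth ≤ 1, hence tw(G) ≥ 2. Therefore the treewidth is 2.

Treewidth 2.
One such decomposition:
Bags: B1 = {1, 3, 4}  B2 = {1, 2, 3}
Tree: B1–B2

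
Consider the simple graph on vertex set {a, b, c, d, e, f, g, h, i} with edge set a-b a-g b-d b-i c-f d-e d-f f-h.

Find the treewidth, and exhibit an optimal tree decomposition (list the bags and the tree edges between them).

Treewidth 1.
One optimal decomposition is:
Bags: B1 = {b, d}  B2 = {d, f}  B3 = {c, f}  B4 = {d, e}  B5 = {f, h}  B6 = {a, b}  B7 = {a, g}  B8 = {b, i}
Tree: B1–B2, B2–B3, B1–B4, B2–B5, B1–B6, B6–B7, B1–B8

Every bag has size at most 2, so the width is 2 − 1 = 1 and tw(G) ≤ 1. Since G has at least one edge (e.g. b–d), it is not an edgeless graph, so tw(G) ≥ 1. Combining the bounds, tw(G) = 1.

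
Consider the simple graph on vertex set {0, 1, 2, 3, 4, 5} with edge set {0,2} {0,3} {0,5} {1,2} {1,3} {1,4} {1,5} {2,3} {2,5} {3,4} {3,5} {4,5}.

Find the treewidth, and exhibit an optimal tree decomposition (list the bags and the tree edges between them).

Each bag holds 4 vertices, so the decomposition has width 3, which upper-bounds the treewidth. For the lower bound, the 4 vertices {0, 2, 3, 5} are pairwise adjacent, and any tree decomposition puts a clique entirely inside one bag — forcing width ≥ 3. The upper and lower bounds meet at 3, so that is the treewidth.

Treewidth 3.
Bags: B1 = {1, 3, 4, 5}  B2 = {1, 2, 3, 5}  B3 = {0, 2, 3, 5}
Tree: B1–B2, B2–B3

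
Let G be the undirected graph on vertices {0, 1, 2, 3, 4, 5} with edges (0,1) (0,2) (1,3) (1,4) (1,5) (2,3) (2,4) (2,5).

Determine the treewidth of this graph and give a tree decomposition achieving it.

Treewidth 2.
Bags: B1 = {1, 2, 3}  B2 = {1, 2, 4}  B3 = {1, 2, 5}  B4 = {0, 1, 2}
Tree: B1–B2, B2–B3, B3–B4

Each bag holds 3 vertices, so the decomposition has width 2, which upper-bounds the treewidth. For the lower bound, G contains the cycle 2–3–1–4–2, so G is not a forest; only forests have treewidth ≤ 1, hence tw(G) ≥ 2. Hence tw(G) = 2 exactly.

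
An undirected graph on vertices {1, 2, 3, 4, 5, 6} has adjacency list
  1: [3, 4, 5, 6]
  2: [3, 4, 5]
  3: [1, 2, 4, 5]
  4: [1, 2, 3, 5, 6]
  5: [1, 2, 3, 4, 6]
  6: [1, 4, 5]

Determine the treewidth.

A width-3 tree decomposition is:
Bags: B1 = {2, 3, 4, 5}  B2 = {1, 3, 4, 5}  B3 = {1, 4, 5, 6}
Tree: B1–B2, B2–B3
Every bag has size at most 4, so the width is 4 − 1 = 3 and tw(G) ≤ 3. For the lower bound, the 4 vertices {1, 3, 4, 5} are pairwise adjacent, and any tree decomposition puts a clique entirely inside one bag — forcing width ≥ 3. Combining the bounds, tw(G) = 3.

3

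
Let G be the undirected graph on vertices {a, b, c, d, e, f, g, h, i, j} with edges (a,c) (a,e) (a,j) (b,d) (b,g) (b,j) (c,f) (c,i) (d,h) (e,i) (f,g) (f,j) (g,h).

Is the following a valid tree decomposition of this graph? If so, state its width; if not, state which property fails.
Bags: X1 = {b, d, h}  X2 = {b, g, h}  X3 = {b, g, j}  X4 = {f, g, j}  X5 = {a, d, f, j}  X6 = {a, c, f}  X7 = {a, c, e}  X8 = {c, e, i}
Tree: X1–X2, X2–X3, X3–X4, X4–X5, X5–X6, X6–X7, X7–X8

A tree decomposition must satisfy three properties: every vertex lies in some bag; for every edge, both endpoints lie together in some bag; and for every vertex, the bags containing it form a connected subtree. Here bags containing vertex d are not connected in the tree, so the decomposition is invalid.

No — bags containing vertex d are not connected in the tree.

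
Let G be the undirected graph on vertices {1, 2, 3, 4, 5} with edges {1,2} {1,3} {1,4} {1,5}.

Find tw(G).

A width-1 tree decomposition is:
Bags: B1 = {1, 3}  B2 = {1, 4}  B3 = {1, 2}  B4 = {1, 5}
Tree: B1–B2, B2–B3, B2–B4
The largest bag has 2 vertices, giving width 1; this decomposition certifies tw(G) ≤ 1. Any graph with an edge has treewidth ≥ 1, and G has the edge 1–3. The upper and lower bounds meet at 1, so that is the treewidth.

1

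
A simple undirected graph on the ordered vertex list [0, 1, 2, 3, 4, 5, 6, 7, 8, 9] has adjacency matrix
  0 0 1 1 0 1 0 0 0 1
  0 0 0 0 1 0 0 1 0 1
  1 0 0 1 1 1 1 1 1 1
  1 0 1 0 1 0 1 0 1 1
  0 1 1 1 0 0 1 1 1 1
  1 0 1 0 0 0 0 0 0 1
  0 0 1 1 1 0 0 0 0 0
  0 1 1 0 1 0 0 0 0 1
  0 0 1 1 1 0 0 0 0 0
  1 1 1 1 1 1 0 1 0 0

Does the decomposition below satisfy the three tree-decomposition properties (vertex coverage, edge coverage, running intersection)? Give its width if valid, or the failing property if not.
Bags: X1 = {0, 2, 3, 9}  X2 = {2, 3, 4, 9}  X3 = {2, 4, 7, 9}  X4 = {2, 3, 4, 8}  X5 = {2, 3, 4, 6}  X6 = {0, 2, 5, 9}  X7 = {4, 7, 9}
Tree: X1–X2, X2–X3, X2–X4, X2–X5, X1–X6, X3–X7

No — vertex 1 appears in no bag.

A tree decomposition must satisfy three properties: every vertex lies in some bag; for every edge, both endpoints lie together in some bag; and for every vertex, the bags containing it form a connected subtree. Here vertex 1 appears in no bag, so the decomposition is invalid.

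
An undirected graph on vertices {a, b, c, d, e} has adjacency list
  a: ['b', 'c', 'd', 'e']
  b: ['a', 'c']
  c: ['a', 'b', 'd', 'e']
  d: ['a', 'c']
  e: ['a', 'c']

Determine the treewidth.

2

A width-2 tree decomposition is:
Bags: B1 = {a, c, d}  B2 = {a, c, e}  B3 = {a, b, c}
Tree: B1–B2, B2–B3
Every bag has size at most 3, so the width is 3 − 1 = 2 and tw(G) ≤ 2. For the lower bound, the 3 vertices {a, c, d} are pairwise adjacent, and any tree decomposition puts a clique entirely inside one bag — forcing width ≥ 2. Hence tw(G) = 2 exactly.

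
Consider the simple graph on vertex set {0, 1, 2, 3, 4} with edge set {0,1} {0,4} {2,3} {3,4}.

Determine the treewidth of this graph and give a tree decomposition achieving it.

The largest bag has 2 vertices, giving width 1; this decomposition certifies tw(G) ≤ 1. G has an edge, so its treewidth is at least 1. The upper and lower bounds meet at 1, so that is the treewidth.

Treewidth 1.
One such decomposition:
Bags: B1 = {2, 3}  B2 = {3, 4}  B3 = {0, 4}  B4 = {0, 1}
Tree: B1–B2, B2–B3, B3–B4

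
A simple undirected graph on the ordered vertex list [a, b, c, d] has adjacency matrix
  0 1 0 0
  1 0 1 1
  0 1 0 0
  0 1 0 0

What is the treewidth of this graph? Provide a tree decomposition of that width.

Each bag holds 2 vertices, so the decomposition has width 1, which upper-bounds the treewidth. Any graph with an edge has treewidth ≥ 1, and G has the edge a–b. Hence tw(G) = 1 exactly.

Treewidth 1.
Bags: B1 = {a, b}  B2 = {b, d}  B3 = {b, c}
Tree: B1–B2, B1–B3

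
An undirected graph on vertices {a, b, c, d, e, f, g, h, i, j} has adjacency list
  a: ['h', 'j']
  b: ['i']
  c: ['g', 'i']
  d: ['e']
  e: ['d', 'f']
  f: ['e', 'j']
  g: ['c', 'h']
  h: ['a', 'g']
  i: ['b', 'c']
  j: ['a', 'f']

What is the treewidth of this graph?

A width-1 tree decomposition is:
Bags: B1 = {d, e}  B2 = {e, f}  B3 = {f, j}  B4 = {a, j}  B5 = {a, h}  B6 = {g, h}  B7 = {c, g}  B8 = {c, i}  B9 = {b, i}
Tree: B1–B2, B2–B3, B3–B4, B4–B5, B5–B6, B6–B7, B7–B8, B8–B9
Each bag holds 2 vertices, so the decomposition has width 1, which upper-bounds the treewidth. G has an edge, so its treewidth is at least 1. The upper and lower bounds meet at 1, so that is the treewidth.

1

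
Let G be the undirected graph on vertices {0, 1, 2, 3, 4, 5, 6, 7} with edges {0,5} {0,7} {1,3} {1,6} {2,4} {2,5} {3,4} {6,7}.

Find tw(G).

2

A width-2 tree decomposition is:
Bags: B1 = {2, 3, 4}  B2 = {2, 3, 5}  B3 = {0, 3, 5}  B4 = {0, 3, 7}  B5 = {3, 6, 7}  B6 = {1, 3, 6}
Tree: B1–B2, B2–B3, B3–B4, B4–B5, B5–B6
Every bag has size at most 3, so the width is 3 − 1 = 2 and tw(G) ≤ 2. For the lower bound, G contains the cycle 3–4–2–5–0–7–6–1–3, so G is not a forest; only forests have treewidth ≤ 1, hence tw(G) ≥ 2. Therefore the treewidth is 2.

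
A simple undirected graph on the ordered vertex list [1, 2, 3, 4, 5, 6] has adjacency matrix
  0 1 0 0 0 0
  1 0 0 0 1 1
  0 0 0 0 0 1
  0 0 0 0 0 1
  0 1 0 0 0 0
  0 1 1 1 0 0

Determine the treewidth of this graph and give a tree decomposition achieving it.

Every bag has size at most 2, so the width is 2 − 1 = 1 and tw(G) ≤ 1. Any graph with an edge has treewidth ≥ 1, and G has the edge 2–6. The upper and lower bounds meet at 1, so that is the treewidth.

Treewidth 1.
Bags: B1 = {2, 6}  B2 = {1, 2}  B3 = {3, 6}  B4 = {4, 6}  B5 = {2, 5}
Tree: B1–B2, B1–B3, B1–B4, B2–B5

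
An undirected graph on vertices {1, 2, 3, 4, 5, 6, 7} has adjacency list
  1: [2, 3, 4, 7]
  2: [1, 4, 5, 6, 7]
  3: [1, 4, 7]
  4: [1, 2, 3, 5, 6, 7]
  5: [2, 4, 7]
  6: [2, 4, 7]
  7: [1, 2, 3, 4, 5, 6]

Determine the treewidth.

3

A width-3 tree decomposition is:
Bags: B1 = {2, 4, 6, 7}  B2 = {1, 2, 4, 7}  B3 = {1, 3, 4, 7}  B4 = {2, 4, 5, 7}
Tree: B1–B2, B2–B3, B2–B4
Each bag holds 4 vertices, so the decomposition has width 3, which upper-bounds the treewidth. Conversely, {1, 2, 4, 7} is a clique of size 4, and the vertices of any clique must share a bag in every tree decomposition; so some bag has ≥ 4 vertices and tw(G) ≥ 3. The upper and lower bounds meet at 3, so that is the treewidth.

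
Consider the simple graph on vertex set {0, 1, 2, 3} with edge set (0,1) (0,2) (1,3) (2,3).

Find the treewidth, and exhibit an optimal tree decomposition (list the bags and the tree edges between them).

Every bag has size at most 3, so the width is 3 − 1 = 2 and tw(G) ≤ 2. The edges 3–1–0–2–3 form a cycle, so G is not a tree and its treewidth is at least 2. Combining the bounds, tw(G) = 2.

Treewidth 2.
One such decomposition:
Bags: B1 = {0, 1, 3}  B2 = {0, 2, 3}
Tree: B1–B2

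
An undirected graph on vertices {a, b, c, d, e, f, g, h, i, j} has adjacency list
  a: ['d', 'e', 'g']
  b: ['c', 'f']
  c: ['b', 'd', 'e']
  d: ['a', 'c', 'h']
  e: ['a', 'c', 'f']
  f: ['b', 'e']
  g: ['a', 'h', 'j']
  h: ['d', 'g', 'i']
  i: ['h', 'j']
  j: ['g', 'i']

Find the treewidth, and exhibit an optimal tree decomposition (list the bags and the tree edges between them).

Treewidth 2.
Bags: B1 = {b, c, f}  B2 = {c, e, f}  B3 = {c, d, e}  B4 = {a, d, e}  B5 = {a, d, h}  B6 = {a, g, h}  B7 = {g, h, i}  B8 = {g, i, j}
Tree: B1–B2, B2–B3, B3–B4, B4–B5, B5–B6, B6–B7, B7–B8

Every bag has size at most 3, so the width is 3 − 1 = 2 and tw(G) ≤ 2. The edges b–f–e–c–b form a cycle, so G is not a tree and its treewidth is at least 2. Combining the bounds, tw(G) = 2.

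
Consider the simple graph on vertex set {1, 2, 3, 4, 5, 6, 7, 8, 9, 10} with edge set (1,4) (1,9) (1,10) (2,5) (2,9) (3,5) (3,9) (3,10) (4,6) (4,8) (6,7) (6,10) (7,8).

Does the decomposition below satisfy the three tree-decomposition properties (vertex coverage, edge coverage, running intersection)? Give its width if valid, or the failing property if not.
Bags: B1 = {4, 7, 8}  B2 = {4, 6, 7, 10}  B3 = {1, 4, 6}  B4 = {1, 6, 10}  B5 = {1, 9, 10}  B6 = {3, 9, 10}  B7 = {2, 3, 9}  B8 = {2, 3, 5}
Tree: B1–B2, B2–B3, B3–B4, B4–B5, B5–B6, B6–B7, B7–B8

No — bags containing vertex 10 are not connected in the tree.

A tree decomposition must satisfy three properties: every vertex lies in some bag; for every edge, both endpoints lie together in some bag; and for every vertex, the bags containing it form a connected subtree. Here bags containing vertex 10 are not connected in the tree, so the decomposition is invalid.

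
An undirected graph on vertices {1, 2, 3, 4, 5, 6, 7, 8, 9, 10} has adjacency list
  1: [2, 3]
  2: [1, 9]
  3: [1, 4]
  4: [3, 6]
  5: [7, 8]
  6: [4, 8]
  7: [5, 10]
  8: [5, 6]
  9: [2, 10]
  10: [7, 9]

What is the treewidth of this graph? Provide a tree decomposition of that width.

Each bag holds 3 vertices, so the decomposition has width 2, which upper-bounds the treewidth. The edges 9–2–1–3–4–6–8–5–7–10–9 form a cycle, so G is not a tree and its treewidth is at least 2. The upper and lower bounds meet at 2, so that is the treewidth.

Treewidth 2.
One optimal decomposition is:
Bags: B1 = {1, 2, 9}  B2 = {1, 3, 9}  B3 = {3, 4, 9}  B4 = {4, 6, 9}  B5 = {6, 8, 9}  B6 = {5, 8, 9}  B7 = {5, 7, 9}  B8 = {7, 9, 10}
Tree: B1–B2, B2–B3, B3–B4, B4–B5, B5–B6, B6–B7, B7–B8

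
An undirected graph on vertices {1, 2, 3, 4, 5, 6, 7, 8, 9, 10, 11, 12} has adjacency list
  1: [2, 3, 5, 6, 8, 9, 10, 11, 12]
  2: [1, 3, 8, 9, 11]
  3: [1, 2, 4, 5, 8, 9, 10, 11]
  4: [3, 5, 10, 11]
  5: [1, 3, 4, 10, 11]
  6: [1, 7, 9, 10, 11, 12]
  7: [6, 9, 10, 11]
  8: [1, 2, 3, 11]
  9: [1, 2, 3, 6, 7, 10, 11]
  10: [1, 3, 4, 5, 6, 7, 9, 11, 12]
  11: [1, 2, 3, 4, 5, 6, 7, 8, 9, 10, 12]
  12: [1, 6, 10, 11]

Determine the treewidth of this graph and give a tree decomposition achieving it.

Treewidth 4.
One optimal decomposition is:
Bags: B1 = {1, 2, 3, 9, 11}  B2 = {1, 3, 9, 10, 11}  B3 = {1, 2, 3, 8, 11}  B4 = {1, 6, 9, 10, 11}  B5 = {1, 3, 5, 10, 11}  B6 = {6, 7, 9, 10, 11}  B7 = {1, 6, 10, 11, 12}  B8 = {3, 4, 5, 10, 11}
Tree: B1–B2, B1–B3, B2–B4, B2–B5, B4–B6, B4–B7, B5–B8

Each bag holds 5 vertices, so the decomposition has width 4, which upper-bounds the treewidth. On the other hand G contains the 5-clique {1, 2, 3, 8, 11}. A clique must lie in a single bag of any decomposition, so no decomposition can have width below 4. The upper and lower bounds meet at 4, so that is the treewidth.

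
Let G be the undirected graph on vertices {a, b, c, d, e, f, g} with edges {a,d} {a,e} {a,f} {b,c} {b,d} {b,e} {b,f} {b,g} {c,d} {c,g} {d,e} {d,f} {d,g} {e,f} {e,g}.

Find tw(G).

A width-3 tree decomposition is:
Bags: B1 = {b, d, e, f}  B2 = {b, d, e, g}  B3 = {a, d, e, f}  B4 = {b, c, d, g}
Tree: B1–B2, B1–B3, B2–B4
Each bag holds 4 vertices, so the decomposition has width 3, which upper-bounds the treewidth. For the lower bound, the 4 vertices {a, d, e, f} are pairwise adjacent, and any tree decomposition puts a clique entirely inside one bag — forcing width ≥ 3. Hence tw(G) = 3 exactly.

3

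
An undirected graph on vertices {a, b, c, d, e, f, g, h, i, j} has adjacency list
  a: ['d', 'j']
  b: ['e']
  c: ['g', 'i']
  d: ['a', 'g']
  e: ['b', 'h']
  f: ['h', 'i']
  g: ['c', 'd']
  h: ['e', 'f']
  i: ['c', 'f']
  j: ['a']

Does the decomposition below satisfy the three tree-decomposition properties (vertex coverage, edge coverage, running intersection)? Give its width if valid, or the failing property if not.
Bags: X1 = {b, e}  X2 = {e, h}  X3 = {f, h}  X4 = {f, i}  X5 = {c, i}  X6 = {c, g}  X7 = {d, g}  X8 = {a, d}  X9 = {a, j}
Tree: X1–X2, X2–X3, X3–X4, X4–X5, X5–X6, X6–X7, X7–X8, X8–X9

Checking the three conditions: (i) the bags cover all of {a, b, c, d, e, f, g, h, i, j}; (ii) for each edge, some bag contains both endpoints; (iii) the bags containing any fixed vertex form a subtree. All hold, so the decomposition is valid with width 2 − 1 = 1.

Yes; width 1.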